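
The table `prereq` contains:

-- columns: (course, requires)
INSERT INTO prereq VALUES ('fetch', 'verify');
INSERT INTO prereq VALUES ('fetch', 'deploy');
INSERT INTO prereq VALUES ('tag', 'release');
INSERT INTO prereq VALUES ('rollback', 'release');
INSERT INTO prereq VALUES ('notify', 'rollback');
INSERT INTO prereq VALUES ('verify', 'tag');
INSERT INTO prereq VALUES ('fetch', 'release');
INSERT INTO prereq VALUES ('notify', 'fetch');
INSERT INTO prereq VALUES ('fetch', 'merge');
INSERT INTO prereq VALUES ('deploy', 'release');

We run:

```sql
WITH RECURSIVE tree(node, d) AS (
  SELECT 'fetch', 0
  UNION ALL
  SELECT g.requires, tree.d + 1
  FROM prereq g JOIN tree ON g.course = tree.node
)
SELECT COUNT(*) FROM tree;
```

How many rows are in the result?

8

Base: (fetch, d=0).
Iteration 1: edges from {fetch} -> (deploy, d=1), (merge, d=1), (release, d=1), (verify, d=1).
Iteration 2: edges from {deploy,merge,release,verify} -> (release, d=2), (tag, d=2).
Iteration 3: edges from {release,tag} -> (release, d=3).
Iteration 4: no outgoing edges from {release}; recursion stops.
Total rows emitted: 8.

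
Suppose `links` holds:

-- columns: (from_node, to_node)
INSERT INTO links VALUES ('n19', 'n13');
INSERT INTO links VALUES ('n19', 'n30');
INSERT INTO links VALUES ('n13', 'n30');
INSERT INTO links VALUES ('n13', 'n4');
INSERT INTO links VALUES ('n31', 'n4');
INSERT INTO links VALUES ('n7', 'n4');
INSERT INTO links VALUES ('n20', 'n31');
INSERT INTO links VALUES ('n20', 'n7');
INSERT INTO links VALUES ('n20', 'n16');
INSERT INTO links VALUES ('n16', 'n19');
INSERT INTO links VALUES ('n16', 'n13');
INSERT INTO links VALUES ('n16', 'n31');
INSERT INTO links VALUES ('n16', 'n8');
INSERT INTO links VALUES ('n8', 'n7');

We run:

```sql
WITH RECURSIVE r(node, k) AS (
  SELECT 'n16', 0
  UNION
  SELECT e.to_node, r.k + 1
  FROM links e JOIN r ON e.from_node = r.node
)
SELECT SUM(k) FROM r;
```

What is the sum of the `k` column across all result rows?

18

Base: (n16, k=0).
Iteration 1: edges from {n16} -> (n13, k=1), (n19, k=1), (n31, k=1), (n8, k=1).
Iteration 2: edges from {n13,n19,n31,n8} -> (n13, k=2), (n30, k=2), (n4, k=2), (n7, k=2). [UNION drops 2 duplicate row(s)]
Iteration 3: edges from {n13,n30,n4,n7} -> (n30, k=3), (n4, k=3). [UNION drops 1 duplicate row(s)]
Iteration 4: no outgoing edges from {n30,n4}; recursion stops.
SUM(k) = 0 + 1 + 1 + 1 + 1 + 2 + 2 + 2 + 2 + 3 + 3 = 18.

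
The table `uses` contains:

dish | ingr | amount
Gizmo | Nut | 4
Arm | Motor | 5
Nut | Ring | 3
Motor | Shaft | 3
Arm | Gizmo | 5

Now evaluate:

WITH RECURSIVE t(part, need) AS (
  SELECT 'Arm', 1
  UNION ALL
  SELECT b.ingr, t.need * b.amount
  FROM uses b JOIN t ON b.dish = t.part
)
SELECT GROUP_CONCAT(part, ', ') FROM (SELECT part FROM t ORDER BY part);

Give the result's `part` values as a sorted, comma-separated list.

Base: (Arm, need=1).
Iteration 1: components of {Arm} -> Gizmo = 1*5 = 5, Motor = 1*5 = 5.
Iteration 2: components of {Gizmo,Motor} -> Nut = 5*4 = 20, Shaft = 5*3 = 15.
Iteration 3: components of {Nut,Shaft} -> Ring = 20*3 = 60.
Iteration 4: no further components; recursion stops.

Arm, Gizmo, Motor, Nut, Ring, Shaft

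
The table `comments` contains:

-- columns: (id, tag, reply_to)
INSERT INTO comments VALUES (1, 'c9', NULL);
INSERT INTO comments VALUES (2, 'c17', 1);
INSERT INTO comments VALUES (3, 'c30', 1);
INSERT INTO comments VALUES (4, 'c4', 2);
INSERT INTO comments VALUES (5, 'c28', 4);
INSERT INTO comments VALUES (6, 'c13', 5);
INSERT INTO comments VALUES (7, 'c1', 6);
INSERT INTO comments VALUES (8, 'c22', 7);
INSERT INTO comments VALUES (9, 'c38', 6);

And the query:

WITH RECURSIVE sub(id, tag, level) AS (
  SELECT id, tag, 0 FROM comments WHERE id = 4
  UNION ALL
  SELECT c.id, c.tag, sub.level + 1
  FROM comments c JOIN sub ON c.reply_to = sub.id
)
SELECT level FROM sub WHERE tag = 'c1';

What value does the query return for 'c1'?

Base: id=4 (c4) at level 0.
Iteration 1: rows with reply_to in {4} -> c28 (id 5, level 1).
Iteration 2: rows with reply_to in {5} -> c13 (id 6, level 2).
Iteration 3: rows with reply_to in {6} -> c1 (id 7, level 3), c38 (id 9, level 3).
Iteration 4: rows with reply_to in {7,9} -> c22 (id 8, level 4).
Iteration 5: no rows with reply_to in {8}; recursion stops.

3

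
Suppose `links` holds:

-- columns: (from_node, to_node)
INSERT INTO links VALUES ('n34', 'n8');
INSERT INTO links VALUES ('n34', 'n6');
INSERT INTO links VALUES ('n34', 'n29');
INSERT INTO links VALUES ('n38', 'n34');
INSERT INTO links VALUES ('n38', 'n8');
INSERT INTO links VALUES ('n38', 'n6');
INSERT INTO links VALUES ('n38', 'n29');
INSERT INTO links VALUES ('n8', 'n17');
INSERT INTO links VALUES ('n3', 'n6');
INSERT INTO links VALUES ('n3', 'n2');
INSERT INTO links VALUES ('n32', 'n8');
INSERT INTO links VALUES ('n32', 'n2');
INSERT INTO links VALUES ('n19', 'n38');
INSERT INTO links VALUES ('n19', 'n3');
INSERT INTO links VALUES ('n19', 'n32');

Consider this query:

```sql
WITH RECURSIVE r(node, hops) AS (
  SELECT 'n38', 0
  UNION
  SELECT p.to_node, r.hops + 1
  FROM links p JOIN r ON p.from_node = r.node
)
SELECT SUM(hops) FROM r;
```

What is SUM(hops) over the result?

Base: (n38, hops=0).
Iteration 1: edges from {n38} -> (n29, hops=1), (n34, hops=1), (n6, hops=1), (n8, hops=1).
Iteration 2: edges from {n29,n34,n6,n8} -> (n17, hops=2), (n29, hops=2), (n6, hops=2), (n8, hops=2).
Iteration 3: edges from {n17,n29,n6,n8} -> (n17, hops=3).
Iteration 4: no outgoing edges from {n17}; recursion stops.
SUM(hops) = 0 + 1 + 1 + 1 + 1 + 2 + 2 + 2 + 2 + 3 = 15.

15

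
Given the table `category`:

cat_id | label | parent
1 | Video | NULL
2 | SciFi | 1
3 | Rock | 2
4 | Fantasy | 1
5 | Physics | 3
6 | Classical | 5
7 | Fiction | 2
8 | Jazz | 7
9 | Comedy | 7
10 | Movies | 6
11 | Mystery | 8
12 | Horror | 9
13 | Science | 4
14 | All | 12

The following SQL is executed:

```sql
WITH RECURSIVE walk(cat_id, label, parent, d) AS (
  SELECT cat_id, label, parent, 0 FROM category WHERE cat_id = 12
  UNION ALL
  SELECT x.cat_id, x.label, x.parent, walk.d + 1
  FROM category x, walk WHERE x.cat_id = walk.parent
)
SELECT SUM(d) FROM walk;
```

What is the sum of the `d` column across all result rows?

10

Base: cat_id=12 (Horror), parent=9, d 0.
Iteration 1: join on cat_id=9 -> Comedy (id 9, parent=7, d 1).
Iteration 2: join on cat_id=7 -> Fiction (id 7, parent=2, d 2).
Iteration 3: join on cat_id=2 -> SciFi (id 2, parent=1, d 3).
Iteration 4: join on cat_id=1 -> Video (id 1, parent=NULL, d 4).
Iteration 5: parent is NULL; no match; recursion stops.
SUM(d) = 0 + 1 + 2 + 3 + 4 = 10.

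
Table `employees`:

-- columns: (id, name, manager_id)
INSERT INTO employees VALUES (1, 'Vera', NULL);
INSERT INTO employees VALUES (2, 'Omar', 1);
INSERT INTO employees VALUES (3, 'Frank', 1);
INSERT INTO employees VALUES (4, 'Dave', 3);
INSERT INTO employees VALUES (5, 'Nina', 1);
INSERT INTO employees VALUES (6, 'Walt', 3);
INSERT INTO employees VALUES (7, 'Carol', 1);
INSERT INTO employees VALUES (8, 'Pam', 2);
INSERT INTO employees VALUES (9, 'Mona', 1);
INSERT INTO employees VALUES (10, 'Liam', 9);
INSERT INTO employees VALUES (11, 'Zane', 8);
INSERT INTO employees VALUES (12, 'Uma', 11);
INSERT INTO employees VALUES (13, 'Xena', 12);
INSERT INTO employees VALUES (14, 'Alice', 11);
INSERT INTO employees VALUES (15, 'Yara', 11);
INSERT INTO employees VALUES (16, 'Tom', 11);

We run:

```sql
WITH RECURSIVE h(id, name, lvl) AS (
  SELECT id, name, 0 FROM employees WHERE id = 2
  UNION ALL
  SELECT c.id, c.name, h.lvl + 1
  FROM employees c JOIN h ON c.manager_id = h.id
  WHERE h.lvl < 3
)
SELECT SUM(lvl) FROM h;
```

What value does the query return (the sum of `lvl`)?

15

Base: id=2 (Omar) at lvl 0.
Iteration 1: rows with manager_id in {2} -> Pam (id 8, lvl 1).
Iteration 2: rows with manager_id in {8} -> Zane (id 11, lvl 2).
Iteration 3: rows with manager_id in {11} -> Uma (id 12, lvl 3), Alice (id 14, lvl 3), Yara (id 15, lvl 3), Tom (id 16, lvl 3).
Iteration 4: lvl < 3 fails for all current rows; recursion stops.
SUM(lvl) = 0 + 1 + 2 + 3 + 3 + 3 + 3 = 15.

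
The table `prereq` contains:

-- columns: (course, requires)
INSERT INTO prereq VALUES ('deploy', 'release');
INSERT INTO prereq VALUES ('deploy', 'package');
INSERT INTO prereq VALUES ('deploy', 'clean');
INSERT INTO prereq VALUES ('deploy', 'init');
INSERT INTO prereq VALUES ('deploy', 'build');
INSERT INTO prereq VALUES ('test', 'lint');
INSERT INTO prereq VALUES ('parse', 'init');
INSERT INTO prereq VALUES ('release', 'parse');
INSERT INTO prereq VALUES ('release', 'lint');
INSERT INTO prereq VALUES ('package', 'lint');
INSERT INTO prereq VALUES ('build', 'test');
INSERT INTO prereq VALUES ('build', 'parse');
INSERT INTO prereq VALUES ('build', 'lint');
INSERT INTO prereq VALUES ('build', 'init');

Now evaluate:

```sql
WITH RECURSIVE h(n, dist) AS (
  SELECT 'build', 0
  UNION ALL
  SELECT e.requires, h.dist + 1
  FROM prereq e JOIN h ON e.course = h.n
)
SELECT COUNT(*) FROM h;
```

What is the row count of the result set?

Base: (build, dist=0).
Iteration 1: edges from {build} -> (init, dist=1), (lint, dist=1), (parse, dist=1), (test, dist=1).
Iteration 2: edges from {init,lint,parse,test} -> (init, dist=2), (lint, dist=2).
Iteration 3: no outgoing edges from {init,lint}; recursion stops.
Total rows emitted: 7.

7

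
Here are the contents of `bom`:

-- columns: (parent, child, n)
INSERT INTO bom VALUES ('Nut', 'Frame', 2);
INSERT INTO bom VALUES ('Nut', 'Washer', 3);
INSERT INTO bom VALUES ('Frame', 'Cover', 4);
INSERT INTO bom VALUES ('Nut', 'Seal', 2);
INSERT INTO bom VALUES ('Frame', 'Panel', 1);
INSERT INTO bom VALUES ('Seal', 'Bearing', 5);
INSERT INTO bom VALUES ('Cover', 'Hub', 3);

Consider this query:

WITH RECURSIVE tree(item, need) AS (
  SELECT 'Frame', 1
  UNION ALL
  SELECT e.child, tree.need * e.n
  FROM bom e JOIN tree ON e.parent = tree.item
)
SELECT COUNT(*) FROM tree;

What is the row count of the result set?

4

Base: (Frame, need=1).
Iteration 1: components of {Frame} -> Cover = 1*4 = 4, Panel = 1*1 = 1.
Iteration 2: components of {Cover,Panel} -> Hub = 4*3 = 12.
Iteration 3: no further components; recursion stops.
Total rows emitted: 4.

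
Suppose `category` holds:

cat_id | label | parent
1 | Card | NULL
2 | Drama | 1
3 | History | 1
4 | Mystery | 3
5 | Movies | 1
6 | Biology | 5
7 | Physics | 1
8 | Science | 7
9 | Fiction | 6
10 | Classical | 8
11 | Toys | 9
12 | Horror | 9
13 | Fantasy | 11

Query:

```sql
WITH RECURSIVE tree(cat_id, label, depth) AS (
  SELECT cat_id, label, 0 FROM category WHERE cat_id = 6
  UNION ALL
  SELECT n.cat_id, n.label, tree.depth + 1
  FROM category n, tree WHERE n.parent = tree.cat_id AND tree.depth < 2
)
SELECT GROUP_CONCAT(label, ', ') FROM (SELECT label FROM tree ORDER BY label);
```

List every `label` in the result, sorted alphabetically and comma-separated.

Base: cat_id=6 (Biology) at depth 0.
Iteration 1: rows with parent in {6} -> Fiction (id 9, depth 1).
Iteration 2: rows with parent in {9} -> Toys (id 11, depth 2), Horror (id 12, depth 2).
Iteration 3: depth < 2 fails for all current rows; recursion stops.

Biology, Fiction, Horror, Toys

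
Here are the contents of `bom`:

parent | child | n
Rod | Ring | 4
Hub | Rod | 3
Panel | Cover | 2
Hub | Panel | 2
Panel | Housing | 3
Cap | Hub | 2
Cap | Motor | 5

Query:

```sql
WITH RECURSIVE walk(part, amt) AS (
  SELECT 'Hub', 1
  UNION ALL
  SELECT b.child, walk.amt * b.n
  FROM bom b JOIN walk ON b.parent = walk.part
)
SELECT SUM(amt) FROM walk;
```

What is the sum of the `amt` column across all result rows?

Base: (Hub, amt=1).
Iteration 1: components of {Hub} -> Panel = 1*2 = 2, Rod = 1*3 = 3.
Iteration 2: components of {Panel,Rod} -> Cover = 2*2 = 4, Housing = 2*3 = 6, Ring = 3*4 = 12.
Iteration 3: no further components; recursion stops.
SUM(amt) = 1 + 3 + 2 + 12 + 6 + 4 = 28.

28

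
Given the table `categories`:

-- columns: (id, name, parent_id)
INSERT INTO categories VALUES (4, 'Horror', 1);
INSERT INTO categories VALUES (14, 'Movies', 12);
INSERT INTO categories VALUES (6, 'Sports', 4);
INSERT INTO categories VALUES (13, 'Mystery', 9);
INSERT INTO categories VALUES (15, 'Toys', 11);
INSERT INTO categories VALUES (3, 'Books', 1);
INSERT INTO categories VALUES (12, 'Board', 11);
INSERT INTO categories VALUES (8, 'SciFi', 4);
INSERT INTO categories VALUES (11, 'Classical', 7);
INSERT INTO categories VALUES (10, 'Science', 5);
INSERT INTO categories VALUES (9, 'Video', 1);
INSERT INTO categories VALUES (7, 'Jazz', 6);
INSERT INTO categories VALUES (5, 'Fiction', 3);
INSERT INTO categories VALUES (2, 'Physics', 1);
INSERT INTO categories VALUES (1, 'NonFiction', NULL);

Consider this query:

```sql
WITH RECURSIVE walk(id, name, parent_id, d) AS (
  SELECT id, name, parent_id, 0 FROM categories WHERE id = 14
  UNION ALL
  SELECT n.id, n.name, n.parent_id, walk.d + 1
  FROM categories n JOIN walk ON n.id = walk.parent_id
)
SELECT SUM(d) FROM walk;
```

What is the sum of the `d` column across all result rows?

Base: id=14 (Movies), parent_id=12, d 0.
Iteration 1: join on id=12 -> Board (id 12, parent_id=11, d 1).
Iteration 2: join on id=11 -> Classical (id 11, parent_id=7, d 2).
Iteration 3: join on id=7 -> Jazz (id 7, parent_id=6, d 3).
Iteration 4: join on id=6 -> Sports (id 6, parent_id=4, d 4).
Iteration 5: join on id=4 -> Horror (id 4, parent_id=1, d 5).
Iteration 6: join on id=1 -> NonFiction (id 1, parent_id=NULL, d 6).
Iteration 7: parent_id is NULL; no match; recursion stops.
SUM(d) = 0 + 1 + 2 + 3 + 4 + 5 + 6 = 21.

21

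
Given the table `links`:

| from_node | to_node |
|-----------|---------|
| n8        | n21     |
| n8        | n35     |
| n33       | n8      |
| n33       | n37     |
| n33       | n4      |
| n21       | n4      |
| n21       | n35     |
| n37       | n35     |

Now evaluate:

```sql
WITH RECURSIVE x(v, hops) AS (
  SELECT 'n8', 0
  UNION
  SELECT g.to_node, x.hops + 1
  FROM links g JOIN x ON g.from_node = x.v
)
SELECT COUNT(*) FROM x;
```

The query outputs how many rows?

Base: (n8, hops=0).
Iteration 1: edges from {n8} -> (n21, hops=1), (n35, hops=1).
Iteration 2: edges from {n21,n35} -> (n35, hops=2), (n4, hops=2).
Iteration 3: no outgoing edges from {n35,n4}; recursion stops.
Total rows emitted: 5.

5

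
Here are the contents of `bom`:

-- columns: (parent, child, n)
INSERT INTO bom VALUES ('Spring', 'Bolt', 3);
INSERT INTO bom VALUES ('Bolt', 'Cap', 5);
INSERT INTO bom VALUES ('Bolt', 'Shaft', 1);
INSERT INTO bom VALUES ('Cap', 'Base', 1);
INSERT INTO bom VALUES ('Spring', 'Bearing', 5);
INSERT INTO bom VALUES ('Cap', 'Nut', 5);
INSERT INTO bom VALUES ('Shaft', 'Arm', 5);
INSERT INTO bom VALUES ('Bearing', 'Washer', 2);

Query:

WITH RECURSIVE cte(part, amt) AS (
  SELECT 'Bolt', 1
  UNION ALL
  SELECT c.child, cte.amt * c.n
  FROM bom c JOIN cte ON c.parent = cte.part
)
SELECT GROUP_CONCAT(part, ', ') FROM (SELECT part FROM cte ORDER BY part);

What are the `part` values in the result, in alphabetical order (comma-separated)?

Base: (Bolt, amt=1).
Iteration 1: components of {Bolt} -> Cap = 1*5 = 5, Shaft = 1*1 = 1.
Iteration 2: components of {Cap,Shaft} -> Arm = 1*5 = 5, Base = 5*1 = 5, Nut = 5*5 = 25.
Iteration 3: no further components; recursion stops.

Arm, Base, Bolt, Cap, Nut, Shaft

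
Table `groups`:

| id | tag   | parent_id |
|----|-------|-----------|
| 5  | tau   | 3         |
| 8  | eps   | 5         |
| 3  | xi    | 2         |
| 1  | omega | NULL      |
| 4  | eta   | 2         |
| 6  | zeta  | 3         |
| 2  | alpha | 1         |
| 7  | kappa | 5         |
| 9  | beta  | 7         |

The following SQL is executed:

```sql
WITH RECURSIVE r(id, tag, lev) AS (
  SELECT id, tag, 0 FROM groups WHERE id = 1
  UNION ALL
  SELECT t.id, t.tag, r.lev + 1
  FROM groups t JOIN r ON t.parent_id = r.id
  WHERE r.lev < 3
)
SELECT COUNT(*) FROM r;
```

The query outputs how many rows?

Base: id=1 (omega) at lev 0.
Iteration 1: rows with parent_id in {1} -> alpha (id 2, lev 1).
Iteration 2: rows with parent_id in {2} -> xi (id 3, lev 2), eta (id 4, lev 2).
Iteration 3: rows with parent_id in {3,4} -> tau (id 5, lev 3), zeta (id 6, lev 3).
Iteration 4: lev < 3 fails for all current rows; recursion stops.
Total rows emitted: 6.

6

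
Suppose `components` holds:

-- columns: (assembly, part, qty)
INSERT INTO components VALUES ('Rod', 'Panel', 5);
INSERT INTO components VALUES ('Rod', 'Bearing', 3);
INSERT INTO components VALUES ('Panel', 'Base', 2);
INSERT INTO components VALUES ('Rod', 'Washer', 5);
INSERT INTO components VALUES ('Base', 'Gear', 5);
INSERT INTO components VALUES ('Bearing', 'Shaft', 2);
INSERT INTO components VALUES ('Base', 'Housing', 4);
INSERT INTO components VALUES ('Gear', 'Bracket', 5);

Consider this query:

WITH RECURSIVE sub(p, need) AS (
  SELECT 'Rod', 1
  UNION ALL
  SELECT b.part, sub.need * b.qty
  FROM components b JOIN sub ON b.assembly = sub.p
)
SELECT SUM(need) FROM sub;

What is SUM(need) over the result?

Base: (Rod, need=1).
Iteration 1: components of {Rod} -> Bearing = 1*3 = 3, Panel = 1*5 = 5, Washer = 1*5 = 5.
Iteration 2: components of {Bearing,Panel,Washer} -> Base = 5*2 = 10, Shaft = 3*2 = 6.
Iteration 3: components of {Base,Shaft} -> Gear = 10*5 = 50, Housing = 10*4 = 40.
Iteration 4: components of {Gear,Housing} -> Bracket = 50*5 = 250.
Iteration 5: no further components; recursion stops.
SUM(need) = 1 + 5 + 3 + 5 + 10 + 6 + 50 + 40 + 250 = 370.

370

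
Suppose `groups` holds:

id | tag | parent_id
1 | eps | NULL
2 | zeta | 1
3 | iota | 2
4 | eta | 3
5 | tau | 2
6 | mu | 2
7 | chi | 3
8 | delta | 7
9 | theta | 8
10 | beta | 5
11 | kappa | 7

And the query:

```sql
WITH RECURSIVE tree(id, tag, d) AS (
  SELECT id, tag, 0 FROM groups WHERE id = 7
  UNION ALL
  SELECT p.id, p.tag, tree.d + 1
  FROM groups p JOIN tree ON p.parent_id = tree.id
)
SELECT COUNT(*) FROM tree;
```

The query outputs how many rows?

4

Base: id=7 (chi) at d 0.
Iteration 1: rows with parent_id in {7} -> delta (id 8, d 1), kappa (id 11, d 1).
Iteration 2: rows with parent_id in {8,11} -> theta (id 9, d 2).
Iteration 3: no rows with parent_id in {9}; recursion stops.
Total rows emitted: 4.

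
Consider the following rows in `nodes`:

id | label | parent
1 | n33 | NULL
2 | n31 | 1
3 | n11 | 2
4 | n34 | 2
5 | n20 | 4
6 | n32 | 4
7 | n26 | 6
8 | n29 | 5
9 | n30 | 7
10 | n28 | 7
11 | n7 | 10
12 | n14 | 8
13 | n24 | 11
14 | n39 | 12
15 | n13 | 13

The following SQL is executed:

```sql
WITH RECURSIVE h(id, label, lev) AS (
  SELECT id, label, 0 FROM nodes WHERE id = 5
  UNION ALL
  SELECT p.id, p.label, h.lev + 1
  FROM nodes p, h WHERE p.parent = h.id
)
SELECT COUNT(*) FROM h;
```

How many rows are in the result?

4

Base: id=5 (n20) at lev 0.
Iteration 1: rows with parent in {5} -> n29 (id 8, lev 1).
Iteration 2: rows with parent in {8} -> n14 (id 12, lev 2).
Iteration 3: rows with parent in {12} -> n39 (id 14, lev 3).
Iteration 4: no rows with parent in {14}; recursion stops.
Total rows emitted: 4.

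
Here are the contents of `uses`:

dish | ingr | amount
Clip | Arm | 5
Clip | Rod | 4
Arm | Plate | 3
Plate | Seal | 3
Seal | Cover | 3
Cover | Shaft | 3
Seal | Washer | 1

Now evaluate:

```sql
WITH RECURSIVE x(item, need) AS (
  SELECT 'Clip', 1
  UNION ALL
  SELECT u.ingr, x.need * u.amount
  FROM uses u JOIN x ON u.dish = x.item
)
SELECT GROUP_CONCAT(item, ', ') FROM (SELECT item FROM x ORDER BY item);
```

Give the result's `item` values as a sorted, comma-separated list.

Base: (Clip, need=1).
Iteration 1: components of {Clip} -> Arm = 1*5 = 5, Rod = 1*4 = 4.
Iteration 2: components of {Arm,Rod} -> Plate = 5*3 = 15.
Iteration 3: components of {Plate} -> Seal = 15*3 = 45.
Iteration 4: components of {Seal} -> Cover = 45*3 = 135, Washer = 45*1 = 45.
Iteration 5: components of {Cover,Washer} -> Shaft = 135*3 = 405.
Iteration 6: no further components; recursion stops.

Arm, Clip, Cover, Plate, Rod, Seal, Shaft, Washer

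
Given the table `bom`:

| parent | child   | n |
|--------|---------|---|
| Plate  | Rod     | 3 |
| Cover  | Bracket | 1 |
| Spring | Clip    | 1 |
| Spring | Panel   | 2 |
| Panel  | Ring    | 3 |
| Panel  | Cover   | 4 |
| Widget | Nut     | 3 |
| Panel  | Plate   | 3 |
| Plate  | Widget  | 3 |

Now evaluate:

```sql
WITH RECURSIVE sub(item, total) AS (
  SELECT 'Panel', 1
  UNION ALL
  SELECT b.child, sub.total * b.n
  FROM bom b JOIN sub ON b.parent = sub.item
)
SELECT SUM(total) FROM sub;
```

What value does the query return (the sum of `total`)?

60

Base: (Panel, total=1).
Iteration 1: components of {Panel} -> Cover = 1*4 = 4, Plate = 1*3 = 3, Ring = 1*3 = 3.
Iteration 2: components of {Cover,Plate,Ring} -> Bracket = 4*1 = 4, Rod = 3*3 = 9, Widget = 3*3 = 9.
Iteration 3: components of {Bracket,Rod,Widget} -> Nut = 9*3 = 27.
Iteration 4: no further components; recursion stops.
SUM(total) = 1 + 3 + 3 + 4 + 9 + 9 + 4 + 27 = 60.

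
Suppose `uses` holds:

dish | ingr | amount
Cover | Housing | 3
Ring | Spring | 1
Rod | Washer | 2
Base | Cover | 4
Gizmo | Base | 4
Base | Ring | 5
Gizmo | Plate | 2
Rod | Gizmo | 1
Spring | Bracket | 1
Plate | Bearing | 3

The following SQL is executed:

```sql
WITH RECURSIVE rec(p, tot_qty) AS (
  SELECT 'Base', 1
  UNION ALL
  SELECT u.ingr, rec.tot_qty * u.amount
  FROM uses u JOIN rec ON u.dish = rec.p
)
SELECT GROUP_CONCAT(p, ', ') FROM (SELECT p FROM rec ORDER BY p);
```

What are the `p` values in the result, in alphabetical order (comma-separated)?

Base, Bracket, Cover, Housing, Ring, Spring

Base: (Base, tot_qty=1).
Iteration 1: components of {Base} -> Cover = 1*4 = 4, Ring = 1*5 = 5.
Iteration 2: components of {Cover,Ring} -> Housing = 4*3 = 12, Spring = 5*1 = 5.
Iteration 3: components of {Housing,Spring} -> Bracket = 5*1 = 5.
Iteration 4: no further components; recursion stops.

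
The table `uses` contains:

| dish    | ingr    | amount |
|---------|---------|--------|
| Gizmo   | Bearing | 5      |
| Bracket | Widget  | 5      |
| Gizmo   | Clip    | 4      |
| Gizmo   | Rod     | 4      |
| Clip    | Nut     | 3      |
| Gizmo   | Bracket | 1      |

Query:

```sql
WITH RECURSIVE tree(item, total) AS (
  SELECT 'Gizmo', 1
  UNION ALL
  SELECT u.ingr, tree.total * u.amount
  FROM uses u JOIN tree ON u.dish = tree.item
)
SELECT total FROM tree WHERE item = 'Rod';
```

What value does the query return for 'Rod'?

4

Base: (Gizmo, total=1).
Iteration 1: components of {Gizmo} -> Bearing = 1*5 = 5, Bracket = 1*1 = 1, Clip = 1*4 = 4, Rod = 1*4 = 4.
Iteration 2: components of {Bearing,Bracket,Clip,Rod} -> Nut = 4*3 = 12, Widget = 1*5 = 5.
Iteration 3: no further components; recursion stops.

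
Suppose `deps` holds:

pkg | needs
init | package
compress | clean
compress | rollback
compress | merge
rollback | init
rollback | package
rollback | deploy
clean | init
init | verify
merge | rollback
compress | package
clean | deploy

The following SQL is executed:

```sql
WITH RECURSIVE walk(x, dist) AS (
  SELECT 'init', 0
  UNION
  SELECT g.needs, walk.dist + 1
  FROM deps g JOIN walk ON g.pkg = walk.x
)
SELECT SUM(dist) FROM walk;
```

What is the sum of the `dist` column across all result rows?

Base: (init, dist=0).
Iteration 1: edges from {init} -> (package, dist=1), (verify, dist=1).
Iteration 2: no outgoing edges from {package,verify}; recursion stops.
SUM(dist) = 0 + 1 + 1 = 2.

2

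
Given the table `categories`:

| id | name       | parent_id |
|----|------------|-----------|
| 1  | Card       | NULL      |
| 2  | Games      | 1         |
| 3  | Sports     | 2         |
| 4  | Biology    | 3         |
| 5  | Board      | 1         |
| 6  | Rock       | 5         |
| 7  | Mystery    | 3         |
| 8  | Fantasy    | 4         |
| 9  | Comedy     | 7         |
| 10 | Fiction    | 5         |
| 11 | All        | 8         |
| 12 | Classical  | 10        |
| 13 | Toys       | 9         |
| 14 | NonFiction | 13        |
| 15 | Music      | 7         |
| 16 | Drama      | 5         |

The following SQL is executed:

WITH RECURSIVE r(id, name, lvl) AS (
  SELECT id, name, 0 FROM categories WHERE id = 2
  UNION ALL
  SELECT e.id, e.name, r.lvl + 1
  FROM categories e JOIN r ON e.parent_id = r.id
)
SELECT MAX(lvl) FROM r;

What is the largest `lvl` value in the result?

Base: id=2 (Games) at lvl 0.
Iteration 1: rows with parent_id in {2} -> Sports (id 3, lvl 1).
Iteration 2: rows with parent_id in {3} -> Biology (id 4, lvl 2), Mystery (id 7, lvl 2).
Iteration 3: rows with parent_id in {4,7} -> Fantasy (id 8, lvl 3), Comedy (id 9, lvl 3), Music (id 15, lvl 3).
Iteration 4: rows with parent_id in {8,9,15} -> All (id 11, lvl 4), Toys (id 13, lvl 4).
Iteration 5: rows with parent_id in {11,13} -> NonFiction (id 14, lvl 5).
Iteration 6: no rows with parent_id in {14}; recursion stops.
lvl values: 0, 1, 2, 2, 3, 3, 3, 4, 4, 5; the maximum is 5.

5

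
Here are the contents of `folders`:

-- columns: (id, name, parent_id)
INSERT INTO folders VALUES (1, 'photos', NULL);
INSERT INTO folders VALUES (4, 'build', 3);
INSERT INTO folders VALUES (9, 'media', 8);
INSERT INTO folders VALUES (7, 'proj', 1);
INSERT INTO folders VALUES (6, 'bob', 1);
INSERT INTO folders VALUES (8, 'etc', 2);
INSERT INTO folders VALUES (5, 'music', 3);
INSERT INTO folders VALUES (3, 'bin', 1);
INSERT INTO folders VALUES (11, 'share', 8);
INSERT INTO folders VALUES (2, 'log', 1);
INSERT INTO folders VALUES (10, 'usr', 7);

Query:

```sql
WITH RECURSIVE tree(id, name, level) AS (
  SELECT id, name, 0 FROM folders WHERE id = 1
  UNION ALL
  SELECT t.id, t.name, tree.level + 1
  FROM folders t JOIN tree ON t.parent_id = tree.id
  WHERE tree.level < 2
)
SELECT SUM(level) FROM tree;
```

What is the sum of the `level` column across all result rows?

12

Base: id=1 (photos) at level 0.
Iteration 1: rows with parent_id in {1} -> log (id 2, level 1), bin (id 3, level 1), bob (id 6, level 1), proj (id 7, level 1).
Iteration 2: rows with parent_id in {2,3,6,7} -> build (id 4, level 2), music (id 5, level 2), etc (id 8, level 2), usr (id 10, level 2).
Iteration 3: level < 2 fails for all current rows; recursion stops.
SUM(level) = 0 + 1 + 1 + 1 + 1 + 2 + 2 + 2 + 2 = 12.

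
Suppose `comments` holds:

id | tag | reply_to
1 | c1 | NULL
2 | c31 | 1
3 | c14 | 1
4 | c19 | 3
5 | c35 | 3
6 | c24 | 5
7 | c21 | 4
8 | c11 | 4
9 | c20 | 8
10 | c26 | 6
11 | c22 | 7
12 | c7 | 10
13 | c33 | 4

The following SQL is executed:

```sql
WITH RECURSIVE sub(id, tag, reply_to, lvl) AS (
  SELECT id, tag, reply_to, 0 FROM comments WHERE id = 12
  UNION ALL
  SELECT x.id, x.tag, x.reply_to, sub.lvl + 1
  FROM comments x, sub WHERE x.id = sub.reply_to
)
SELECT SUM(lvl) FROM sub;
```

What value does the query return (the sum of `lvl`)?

Base: id=12 (c7), reply_to=10, lvl 0.
Iteration 1: join on id=10 -> c26 (id 10, reply_to=6, lvl 1).
Iteration 2: join on id=6 -> c24 (id 6, reply_to=5, lvl 2).
Iteration 3: join on id=5 -> c35 (id 5, reply_to=3, lvl 3).
Iteration 4: join on id=3 -> c14 (id 3, reply_to=1, lvl 4).
Iteration 5: join on id=1 -> c1 (id 1, reply_to=NULL, lvl 5).
Iteration 6: reply_to is NULL; no match; recursion stops.
SUM(lvl) = 0 + 1 + 2 + 3 + 4 + 5 = 15.

15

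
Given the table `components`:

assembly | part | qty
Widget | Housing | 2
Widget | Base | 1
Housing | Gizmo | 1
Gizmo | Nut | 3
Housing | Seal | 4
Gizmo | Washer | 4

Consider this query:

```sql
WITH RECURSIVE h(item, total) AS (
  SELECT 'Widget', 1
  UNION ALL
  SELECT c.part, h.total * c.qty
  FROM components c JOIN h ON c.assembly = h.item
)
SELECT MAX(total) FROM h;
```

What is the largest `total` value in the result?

8

Base: (Widget, total=1).
Iteration 1: components of {Widget} -> Base = 1*1 = 1, Housing = 1*2 = 2.
Iteration 2: components of {Base,Housing} -> Gizmo = 2*1 = 2, Seal = 2*4 = 8.
Iteration 3: components of {Gizmo,Seal} -> Nut = 2*3 = 6, Washer = 2*4 = 8.
Iteration 4: no further components; recursion stops.
total values: 1, 2, 1, 2, 8, 6, 8; the maximum is 8.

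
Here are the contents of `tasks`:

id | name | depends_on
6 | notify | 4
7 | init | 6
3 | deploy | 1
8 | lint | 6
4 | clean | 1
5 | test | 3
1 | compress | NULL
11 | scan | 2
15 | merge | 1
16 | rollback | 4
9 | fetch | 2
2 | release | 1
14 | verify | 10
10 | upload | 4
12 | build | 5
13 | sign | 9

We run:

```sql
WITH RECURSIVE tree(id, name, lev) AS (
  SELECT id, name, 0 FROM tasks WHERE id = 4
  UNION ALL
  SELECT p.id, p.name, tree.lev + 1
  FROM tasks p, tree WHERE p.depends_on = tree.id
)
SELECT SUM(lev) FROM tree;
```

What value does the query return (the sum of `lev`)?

9

Base: id=4 (clean) at lev 0.
Iteration 1: rows with depends_on in {4} -> notify (id 6, lev 1), upload (id 10, lev 1), rollback (id 16, lev 1).
Iteration 2: rows with depends_on in {6,10,16} -> init (id 7, lev 2), lint (id 8, lev 2), verify (id 14, lev 2).
Iteration 3: no rows with depends_on in {7,8,14}; recursion stops.
SUM(lev) = 0 + 1 + 1 + 1 + 2 + 2 + 2 = 9.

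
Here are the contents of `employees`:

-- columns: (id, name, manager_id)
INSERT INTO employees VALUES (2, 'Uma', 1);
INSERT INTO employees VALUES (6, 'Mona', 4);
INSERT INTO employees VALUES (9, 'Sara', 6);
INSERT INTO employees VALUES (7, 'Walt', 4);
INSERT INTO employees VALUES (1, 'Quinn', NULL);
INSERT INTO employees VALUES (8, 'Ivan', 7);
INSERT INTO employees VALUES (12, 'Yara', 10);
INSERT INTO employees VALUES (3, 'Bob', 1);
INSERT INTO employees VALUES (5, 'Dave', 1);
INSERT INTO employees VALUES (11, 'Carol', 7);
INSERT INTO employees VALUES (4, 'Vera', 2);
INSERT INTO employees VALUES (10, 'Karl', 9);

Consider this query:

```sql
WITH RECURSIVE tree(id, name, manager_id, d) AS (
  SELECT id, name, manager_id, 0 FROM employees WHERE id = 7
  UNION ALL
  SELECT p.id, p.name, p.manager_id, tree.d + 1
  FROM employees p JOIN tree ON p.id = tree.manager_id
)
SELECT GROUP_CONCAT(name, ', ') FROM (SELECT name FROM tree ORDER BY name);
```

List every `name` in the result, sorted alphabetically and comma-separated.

Base: id=7 (Walt), manager_id=4, d 0.
Iteration 1: join on id=4 -> Vera (id 4, manager_id=2, d 1).
Iteration 2: join on id=2 -> Uma (id 2, manager_id=1, d 2).
Iteration 3: join on id=1 -> Quinn (id 1, manager_id=NULL, d 3).
Iteration 4: manager_id is NULL; no match; recursion stops.

Quinn, Uma, Vera, Walt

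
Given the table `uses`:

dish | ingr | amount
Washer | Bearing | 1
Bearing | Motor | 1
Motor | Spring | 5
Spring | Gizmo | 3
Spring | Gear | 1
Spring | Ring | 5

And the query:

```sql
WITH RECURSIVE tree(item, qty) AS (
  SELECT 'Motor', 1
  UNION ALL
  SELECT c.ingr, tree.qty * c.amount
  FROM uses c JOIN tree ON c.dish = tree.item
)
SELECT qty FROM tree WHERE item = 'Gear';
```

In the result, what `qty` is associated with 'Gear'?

Base: (Motor, qty=1).
Iteration 1: components of {Motor} -> Spring = 1*5 = 5.
Iteration 2: components of {Spring} -> Gear = 5*1 = 5, Gizmo = 5*3 = 15, Ring = 5*5 = 25.
Iteration 3: no further components; recursion stops.

5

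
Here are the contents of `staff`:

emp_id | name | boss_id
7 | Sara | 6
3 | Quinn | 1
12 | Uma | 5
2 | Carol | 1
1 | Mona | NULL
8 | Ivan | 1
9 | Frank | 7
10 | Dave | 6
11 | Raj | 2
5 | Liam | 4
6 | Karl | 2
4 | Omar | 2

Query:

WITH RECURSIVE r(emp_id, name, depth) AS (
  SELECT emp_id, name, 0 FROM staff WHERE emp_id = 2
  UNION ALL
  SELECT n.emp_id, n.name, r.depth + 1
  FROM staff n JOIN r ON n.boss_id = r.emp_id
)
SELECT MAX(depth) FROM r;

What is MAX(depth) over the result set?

3

Base: emp_id=2 (Carol) at depth 0.
Iteration 1: rows with boss_id in {2} -> Omar (id 4, depth 1), Karl (id 6, depth 1), Raj (id 11, depth 1).
Iteration 2: rows with boss_id in {4,6,11} -> Liam (id 5, depth 2), Sara (id 7, depth 2), Dave (id 10, depth 2).
Iteration 3: rows with boss_id in {5,7,10} -> Frank (id 9, depth 3), Uma (id 12, depth 3).
Iteration 4: no rows with boss_id in {9,12}; recursion stops.
depth values: 0, 1, 1, 1, 2, 2, 2, 3, 3; the maximum is 3.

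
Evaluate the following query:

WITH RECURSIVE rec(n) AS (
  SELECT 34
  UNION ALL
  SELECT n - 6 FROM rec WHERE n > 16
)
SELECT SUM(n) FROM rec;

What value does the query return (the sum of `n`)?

Base: n=34.
Iteration 1: 34 > 16 holds -> n = 34 - 6 = 28.
Iteration 2: 28 > 16 holds -> n = 28 - 6 = 22.
Iteration 3: 22 > 16 holds -> n = 22 - 6 = 16.
Iteration 4: 16 > 16 fails; recursion stops.
SUM(n) = 34 + 28 + 22 + 16 = 100.

100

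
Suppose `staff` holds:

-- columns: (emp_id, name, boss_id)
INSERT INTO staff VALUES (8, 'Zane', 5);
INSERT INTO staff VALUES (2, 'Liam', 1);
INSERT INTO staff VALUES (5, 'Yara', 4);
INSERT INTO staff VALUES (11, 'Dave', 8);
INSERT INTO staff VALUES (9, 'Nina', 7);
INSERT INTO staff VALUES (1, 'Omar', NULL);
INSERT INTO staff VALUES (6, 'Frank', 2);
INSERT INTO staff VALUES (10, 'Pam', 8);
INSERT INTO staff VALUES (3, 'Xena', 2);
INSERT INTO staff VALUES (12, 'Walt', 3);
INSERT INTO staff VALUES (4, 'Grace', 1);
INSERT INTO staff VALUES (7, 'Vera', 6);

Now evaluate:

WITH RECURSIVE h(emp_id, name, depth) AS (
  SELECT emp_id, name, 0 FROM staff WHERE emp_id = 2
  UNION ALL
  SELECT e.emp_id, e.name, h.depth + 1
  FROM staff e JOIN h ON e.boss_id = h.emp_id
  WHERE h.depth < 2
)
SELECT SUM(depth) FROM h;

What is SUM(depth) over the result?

Base: emp_id=2 (Liam) at depth 0.
Iteration 1: rows with boss_id in {2} -> Xena (id 3, depth 1), Frank (id 6, depth 1).
Iteration 2: rows with boss_id in {3,6} -> Vera (id 7, depth 2), Walt (id 12, depth 2).
Iteration 3: depth < 2 fails for all current rows; recursion stops.
SUM(depth) = 0 + 1 + 1 + 2 + 2 = 6.

6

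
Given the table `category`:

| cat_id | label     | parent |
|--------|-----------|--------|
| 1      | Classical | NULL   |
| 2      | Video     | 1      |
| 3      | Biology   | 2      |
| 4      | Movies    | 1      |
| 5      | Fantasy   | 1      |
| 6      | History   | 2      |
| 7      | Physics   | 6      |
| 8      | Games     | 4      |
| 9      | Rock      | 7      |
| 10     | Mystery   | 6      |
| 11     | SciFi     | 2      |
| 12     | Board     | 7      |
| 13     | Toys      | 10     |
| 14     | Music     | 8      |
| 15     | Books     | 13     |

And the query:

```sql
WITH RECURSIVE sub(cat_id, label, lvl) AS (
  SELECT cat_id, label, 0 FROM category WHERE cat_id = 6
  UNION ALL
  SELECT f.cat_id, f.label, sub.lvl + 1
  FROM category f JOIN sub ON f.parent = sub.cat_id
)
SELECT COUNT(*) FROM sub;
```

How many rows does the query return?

Base: cat_id=6 (History) at lvl 0.
Iteration 1: rows with parent in {6} -> Physics (id 7, lvl 1), Mystery (id 10, lvl 1).
Iteration 2: rows with parent in {7,10} -> Rock (id 9, lvl 2), Board (id 12, lvl 2), Toys (id 13, lvl 2).
Iteration 3: rows with parent in {9,12,13} -> Books (id 15, lvl 3).
Iteration 4: no rows with parent in {15}; recursion stops.
Total rows emitted: 7.

7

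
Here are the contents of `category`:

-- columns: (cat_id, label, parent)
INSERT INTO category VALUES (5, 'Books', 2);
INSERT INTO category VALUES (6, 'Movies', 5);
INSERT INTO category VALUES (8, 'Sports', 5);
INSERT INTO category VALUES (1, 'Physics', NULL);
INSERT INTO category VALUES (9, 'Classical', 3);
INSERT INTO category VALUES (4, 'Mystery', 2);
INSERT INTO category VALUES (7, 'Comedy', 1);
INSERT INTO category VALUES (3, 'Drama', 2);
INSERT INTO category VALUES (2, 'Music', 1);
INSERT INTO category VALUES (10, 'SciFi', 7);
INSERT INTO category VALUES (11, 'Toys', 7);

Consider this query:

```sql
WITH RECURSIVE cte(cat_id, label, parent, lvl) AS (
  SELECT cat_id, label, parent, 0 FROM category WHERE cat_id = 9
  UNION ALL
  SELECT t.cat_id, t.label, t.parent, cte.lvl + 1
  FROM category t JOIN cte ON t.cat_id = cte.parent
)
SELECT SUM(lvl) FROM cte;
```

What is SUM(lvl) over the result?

6

Base: cat_id=9 (Classical), parent=3, lvl 0.
Iteration 1: join on cat_id=3 -> Drama (id 3, parent=2, lvl 1).
Iteration 2: join on cat_id=2 -> Music (id 2, parent=1, lvl 2).
Iteration 3: join on cat_id=1 -> Physics (id 1, parent=NULL, lvl 3).
Iteration 4: parent is NULL; no match; recursion stops.
SUM(lvl) = 0 + 1 + 2 + 3 = 6.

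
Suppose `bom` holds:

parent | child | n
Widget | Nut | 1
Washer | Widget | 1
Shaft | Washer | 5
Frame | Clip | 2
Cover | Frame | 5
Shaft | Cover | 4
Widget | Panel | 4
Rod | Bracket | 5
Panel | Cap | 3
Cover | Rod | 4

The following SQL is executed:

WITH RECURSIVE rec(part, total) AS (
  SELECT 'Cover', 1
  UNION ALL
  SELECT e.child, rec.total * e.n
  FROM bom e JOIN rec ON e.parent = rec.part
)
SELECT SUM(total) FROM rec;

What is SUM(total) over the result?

40

Base: (Cover, total=1).
Iteration 1: components of {Cover} -> Frame = 1*5 = 5, Rod = 1*4 = 4.
Iteration 2: components of {Frame,Rod} -> Bracket = 4*5 = 20, Clip = 5*2 = 10.
Iteration 3: no further components; recursion stops.
SUM(total) = 1 + 5 + 4 + 10 + 20 = 40.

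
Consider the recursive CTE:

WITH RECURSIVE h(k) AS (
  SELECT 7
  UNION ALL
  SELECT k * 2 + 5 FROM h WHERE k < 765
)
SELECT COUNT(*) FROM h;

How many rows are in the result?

8

Base: k=7.
Iteration 1: 7 < 765 holds -> k = 7 * 2 + 5 = 19.
Iteration 2: 19 < 765 holds -> k = 19 * 2 + 5 = 43.
Iteration 3: 43 < 765 holds -> k = 43 * 2 + 5 = 91.
Iteration 4: 91 < 765 holds -> k = 91 * 2 + 5 = 187.
Iteration 5: 187 < 765 holds -> k = 187 * 2 + 5 = 379.
Iteration 6: 379 < 765 holds -> k = 379 * 2 + 5 = 763.
Iteration 7: 763 < 765 holds -> k = 763 * 2 + 5 = 1531.
Iteration 8: 1531 < 765 fails; recursion stops.
Total rows emitted: 8.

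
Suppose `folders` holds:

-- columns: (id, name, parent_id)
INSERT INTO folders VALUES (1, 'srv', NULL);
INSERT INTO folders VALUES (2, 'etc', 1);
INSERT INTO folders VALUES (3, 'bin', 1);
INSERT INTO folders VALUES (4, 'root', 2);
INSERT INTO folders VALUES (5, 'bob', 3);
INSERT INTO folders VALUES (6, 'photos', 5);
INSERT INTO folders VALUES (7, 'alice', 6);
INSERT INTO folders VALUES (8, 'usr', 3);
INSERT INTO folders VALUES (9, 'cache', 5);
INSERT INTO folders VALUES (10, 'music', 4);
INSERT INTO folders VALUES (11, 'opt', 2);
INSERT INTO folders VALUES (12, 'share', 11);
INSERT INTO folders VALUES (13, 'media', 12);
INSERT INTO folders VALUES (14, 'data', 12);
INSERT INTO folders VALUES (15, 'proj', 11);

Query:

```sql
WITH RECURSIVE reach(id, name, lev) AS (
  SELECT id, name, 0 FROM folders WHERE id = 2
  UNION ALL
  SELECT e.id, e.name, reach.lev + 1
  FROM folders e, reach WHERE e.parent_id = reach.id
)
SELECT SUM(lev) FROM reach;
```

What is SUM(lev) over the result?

Base: id=2 (etc) at lev 0.
Iteration 1: rows with parent_id in {2} -> root (id 4, lev 1), opt (id 11, lev 1).
Iteration 2: rows with parent_id in {4,11} -> music (id 10, lev 2), share (id 12, lev 2), proj (id 15, lev 2).
Iteration 3: rows with parent_id in {10,12,15} -> media (id 13, lev 3), data (id 14, lev 3).
Iteration 4: no rows with parent_id in {13,14}; recursion stops.
SUM(lev) = 0 + 1 + 1 + 2 + 2 + 2 + 3 + 3 = 14.

14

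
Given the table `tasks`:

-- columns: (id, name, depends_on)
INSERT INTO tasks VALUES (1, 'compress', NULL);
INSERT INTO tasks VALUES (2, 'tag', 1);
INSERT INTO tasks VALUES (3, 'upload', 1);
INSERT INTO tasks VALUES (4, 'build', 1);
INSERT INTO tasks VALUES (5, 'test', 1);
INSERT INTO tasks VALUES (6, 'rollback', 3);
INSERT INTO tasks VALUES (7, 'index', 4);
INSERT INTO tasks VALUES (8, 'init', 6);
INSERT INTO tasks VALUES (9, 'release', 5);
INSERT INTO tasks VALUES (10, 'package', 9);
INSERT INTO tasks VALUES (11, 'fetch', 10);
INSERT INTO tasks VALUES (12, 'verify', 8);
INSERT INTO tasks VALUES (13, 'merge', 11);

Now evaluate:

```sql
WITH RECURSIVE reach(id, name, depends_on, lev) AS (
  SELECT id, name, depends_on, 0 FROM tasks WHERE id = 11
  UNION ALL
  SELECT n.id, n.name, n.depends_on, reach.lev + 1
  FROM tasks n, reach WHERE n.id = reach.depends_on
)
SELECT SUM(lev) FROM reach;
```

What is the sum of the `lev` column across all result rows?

Base: id=11 (fetch), depends_on=10, lev 0.
Iteration 1: join on id=10 -> package (id 10, depends_on=9, lev 1).
Iteration 2: join on id=9 -> release (id 9, depends_on=5, lev 2).
Iteration 3: join on id=5 -> test (id 5, depends_on=1, lev 3).
Iteration 4: join on id=1 -> compress (id 1, depends_on=NULL, lev 4).
Iteration 5: depends_on is NULL; no match; recursion stops.
SUM(lev) = 0 + 1 + 2 + 3 + 4 = 10.

10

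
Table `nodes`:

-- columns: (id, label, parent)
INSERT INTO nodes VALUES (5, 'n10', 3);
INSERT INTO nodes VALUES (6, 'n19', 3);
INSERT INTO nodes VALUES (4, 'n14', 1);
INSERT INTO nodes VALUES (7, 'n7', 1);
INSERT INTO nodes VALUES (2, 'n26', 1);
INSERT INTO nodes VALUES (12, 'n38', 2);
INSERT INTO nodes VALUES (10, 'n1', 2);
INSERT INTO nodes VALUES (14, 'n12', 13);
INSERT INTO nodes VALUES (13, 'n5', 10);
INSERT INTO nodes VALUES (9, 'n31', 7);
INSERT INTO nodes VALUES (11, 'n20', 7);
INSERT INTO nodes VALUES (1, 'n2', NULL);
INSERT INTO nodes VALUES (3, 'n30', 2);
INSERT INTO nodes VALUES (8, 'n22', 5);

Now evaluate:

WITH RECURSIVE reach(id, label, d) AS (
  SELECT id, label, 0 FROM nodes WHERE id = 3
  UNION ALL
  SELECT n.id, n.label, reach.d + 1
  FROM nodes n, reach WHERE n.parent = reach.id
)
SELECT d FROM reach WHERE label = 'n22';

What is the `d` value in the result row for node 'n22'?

2

Base: id=3 (n30) at d 0.
Iteration 1: rows with parent in {3} -> n10 (id 5, d 1), n19 (id 6, d 1).
Iteration 2: rows with parent in {5,6} -> n22 (id 8, d 2).
Iteration 3: no rows with parent in {8}; recursion stops.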